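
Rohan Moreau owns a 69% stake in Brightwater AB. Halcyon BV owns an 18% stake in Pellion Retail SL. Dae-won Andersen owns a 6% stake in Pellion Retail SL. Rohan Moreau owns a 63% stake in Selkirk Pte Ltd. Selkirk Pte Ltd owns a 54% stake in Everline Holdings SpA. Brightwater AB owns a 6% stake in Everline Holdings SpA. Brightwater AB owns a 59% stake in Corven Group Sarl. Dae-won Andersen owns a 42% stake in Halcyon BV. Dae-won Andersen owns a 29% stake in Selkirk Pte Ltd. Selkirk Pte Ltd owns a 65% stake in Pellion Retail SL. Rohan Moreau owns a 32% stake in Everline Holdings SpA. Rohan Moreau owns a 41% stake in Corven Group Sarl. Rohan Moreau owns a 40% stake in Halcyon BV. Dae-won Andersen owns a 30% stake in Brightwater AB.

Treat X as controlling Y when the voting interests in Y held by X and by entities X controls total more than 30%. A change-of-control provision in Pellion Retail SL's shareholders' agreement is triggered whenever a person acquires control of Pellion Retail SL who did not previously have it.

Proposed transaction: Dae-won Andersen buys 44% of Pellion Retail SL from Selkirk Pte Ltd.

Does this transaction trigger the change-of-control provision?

Yes

The purchase adds only to Dae-won's holdings (Selkirk's stake shrinks), so Dae-won is the only person who could newly come to control Pellion.
Dae-won holds 42% of Halcyon, so Dae-won controls Halcyon.
In Pellion, Dae-won's side holds only 18% + 6% = 24%, not > 30%.
So before the transaction, Dae-won does not control Pellion.
After the purchase, Dae-won's direct stake in Pellion rises to 6% + 44% = 50%, and Selkirk's stake falls to 21%.
Halcyon and Dae-won together hold 18% + 50% = 68% of Pellion, so Dae-won controls Pellion.
Dae-won did not control Pellion before and does after, so the clause is triggered.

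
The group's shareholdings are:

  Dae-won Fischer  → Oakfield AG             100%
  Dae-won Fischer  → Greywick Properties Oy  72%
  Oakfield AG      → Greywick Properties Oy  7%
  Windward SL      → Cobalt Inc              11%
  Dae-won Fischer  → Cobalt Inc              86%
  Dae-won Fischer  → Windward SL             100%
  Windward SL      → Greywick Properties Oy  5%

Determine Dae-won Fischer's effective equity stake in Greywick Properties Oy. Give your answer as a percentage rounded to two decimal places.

Dae-won reaches Greywick along 3 paths.
Via Oakfield: 100% × 7% = 7%.
Direct stake: 72% = 72%.
Via Windward: 100% × 5% = 5%.
Total: 7% + 72% + 5% = 84%.
Rounded: 84.00%.

84.00%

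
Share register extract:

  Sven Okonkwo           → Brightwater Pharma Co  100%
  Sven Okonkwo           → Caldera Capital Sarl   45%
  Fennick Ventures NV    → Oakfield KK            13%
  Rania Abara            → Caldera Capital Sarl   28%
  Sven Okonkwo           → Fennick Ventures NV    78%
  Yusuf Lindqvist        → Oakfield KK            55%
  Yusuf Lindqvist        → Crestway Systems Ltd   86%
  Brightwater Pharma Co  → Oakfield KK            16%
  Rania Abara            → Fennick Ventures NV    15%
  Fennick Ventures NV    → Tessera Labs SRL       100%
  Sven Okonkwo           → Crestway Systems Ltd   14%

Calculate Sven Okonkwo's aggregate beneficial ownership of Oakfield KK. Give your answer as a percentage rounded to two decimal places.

26.14%

Sven reaches Oakfield along 2 paths.
Via Fennick: 78% × 13% = 10.14%.
Via Brightwater: 100% × 16% = 16%.
Total: 10.14% + 16% = 26.14%.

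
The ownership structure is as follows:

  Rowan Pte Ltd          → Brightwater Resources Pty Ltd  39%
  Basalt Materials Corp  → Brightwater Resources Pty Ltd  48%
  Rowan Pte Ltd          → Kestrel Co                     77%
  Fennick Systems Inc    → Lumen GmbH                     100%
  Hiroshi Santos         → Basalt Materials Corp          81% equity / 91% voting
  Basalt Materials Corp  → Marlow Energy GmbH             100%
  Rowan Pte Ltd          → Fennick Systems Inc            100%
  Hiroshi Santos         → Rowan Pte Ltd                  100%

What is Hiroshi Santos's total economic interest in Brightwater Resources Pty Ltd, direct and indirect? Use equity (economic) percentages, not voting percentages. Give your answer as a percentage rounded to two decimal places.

Hiroshi reaches Brightwater along 2 paths.
Via Rowan: 100% × 39% = 39%.
Via Basalt: 81% × 48% = 38.88%.
Total: 39% + 38.88% = 77.88%.

77.88%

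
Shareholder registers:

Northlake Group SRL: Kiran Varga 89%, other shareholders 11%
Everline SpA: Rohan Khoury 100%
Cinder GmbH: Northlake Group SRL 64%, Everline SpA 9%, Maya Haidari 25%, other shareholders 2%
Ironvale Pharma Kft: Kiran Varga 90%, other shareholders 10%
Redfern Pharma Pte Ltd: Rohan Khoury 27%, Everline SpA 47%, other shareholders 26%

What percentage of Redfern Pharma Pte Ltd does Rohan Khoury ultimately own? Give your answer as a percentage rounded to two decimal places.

Rohan reaches Redfern along 2 paths.
Direct stake: 27% = 27%.
Via Everline: 100% × 47% = 47%.
Total: 27% + 47% = 74%.
Rounded: 74.00%.

74.00%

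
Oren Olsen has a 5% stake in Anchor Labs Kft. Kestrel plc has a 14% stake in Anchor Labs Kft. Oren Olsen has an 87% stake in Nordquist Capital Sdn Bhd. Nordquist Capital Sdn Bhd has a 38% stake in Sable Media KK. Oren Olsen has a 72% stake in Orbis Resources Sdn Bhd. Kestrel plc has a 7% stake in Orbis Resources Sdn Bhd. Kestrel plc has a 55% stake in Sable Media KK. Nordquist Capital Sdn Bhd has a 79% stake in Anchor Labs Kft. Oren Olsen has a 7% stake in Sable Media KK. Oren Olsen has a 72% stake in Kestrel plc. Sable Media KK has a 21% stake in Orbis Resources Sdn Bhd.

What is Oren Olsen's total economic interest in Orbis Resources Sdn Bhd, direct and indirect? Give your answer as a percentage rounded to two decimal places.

Oren reaches Orbis along 5 paths.
Via Nordquist → Sable: 87% × 38% × 21% = 6.9426%.
Via Kestrel → Sable: 72% × 55% × 21% = 8.316%.
Via Sable: 7% × 21% = 1.47%.
Direct stake: 72% = 72%.
Via Kestrel: 72% × 7% = 5.04%.
Total: 6.9426% + 8.316% + 1.47% + 72% + 5.04% = 93.7686%.
Rounded: 93.77%.

93.77%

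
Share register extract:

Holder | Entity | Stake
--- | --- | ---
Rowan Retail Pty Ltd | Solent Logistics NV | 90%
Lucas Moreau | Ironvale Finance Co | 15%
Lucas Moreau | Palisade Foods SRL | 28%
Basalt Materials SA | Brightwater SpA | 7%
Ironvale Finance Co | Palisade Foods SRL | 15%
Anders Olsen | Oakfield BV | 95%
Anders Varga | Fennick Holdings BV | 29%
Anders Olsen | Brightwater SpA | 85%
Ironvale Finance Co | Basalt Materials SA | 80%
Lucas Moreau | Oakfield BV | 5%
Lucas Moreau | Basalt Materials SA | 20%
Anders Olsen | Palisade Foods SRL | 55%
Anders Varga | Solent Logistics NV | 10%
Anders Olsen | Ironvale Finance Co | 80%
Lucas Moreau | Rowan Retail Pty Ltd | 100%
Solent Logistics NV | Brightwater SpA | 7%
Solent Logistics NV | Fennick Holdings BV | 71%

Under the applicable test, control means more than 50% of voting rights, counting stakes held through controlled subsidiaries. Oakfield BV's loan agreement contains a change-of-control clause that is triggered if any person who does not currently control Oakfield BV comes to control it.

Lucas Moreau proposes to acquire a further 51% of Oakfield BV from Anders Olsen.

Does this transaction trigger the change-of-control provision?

The purchase adds only to Lucas's holdings (Anders Olsen's stake shrinks), so Lucas is the only person who could newly come to control Oakfield.
Lucas holds 100% of Rowan, so Lucas controls Rowan.
Rowan holds 90% of Solent, so Lucas controls Solent.
Solent holds 71% of Fennick, so Lucas controls Fennick.
In Oakfield, Lucas's side holds only 5%, not > 50%.
So before the transaction, Lucas does not control Oakfield.
After the purchase, Lucas's direct stake in Oakfield rises to 5% + 51% = 56%, and Anders Olsen's stake falls to 44%.
Lucas holds 56% of Oakfield, so Lucas controls Oakfield.
Lucas did not control Oakfield before and does after, so the clause is triggered.

Yes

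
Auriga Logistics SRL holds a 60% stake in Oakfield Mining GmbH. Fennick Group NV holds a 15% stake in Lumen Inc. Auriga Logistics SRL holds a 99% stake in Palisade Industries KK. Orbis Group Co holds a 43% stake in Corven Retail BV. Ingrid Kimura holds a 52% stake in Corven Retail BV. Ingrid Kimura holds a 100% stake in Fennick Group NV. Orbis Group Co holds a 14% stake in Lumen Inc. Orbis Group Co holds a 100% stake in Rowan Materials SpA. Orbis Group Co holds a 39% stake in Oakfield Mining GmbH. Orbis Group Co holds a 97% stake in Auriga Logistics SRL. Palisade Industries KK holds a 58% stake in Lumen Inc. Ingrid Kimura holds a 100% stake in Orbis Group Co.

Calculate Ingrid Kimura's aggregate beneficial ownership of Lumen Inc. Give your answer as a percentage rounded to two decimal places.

Ingrid reaches Lumen along 3 paths.
Via Fennick: 100% × 15% = 15%.
Via Orbis → Auriga → Palisade: 100% × 97% × 99% × 58% = 55.6974%.
Via Orbis: 100% × 14% = 14%.
Total: 15% + 55.6974% + 14% = 84.6974%.
Rounded: 84.70%.

84.70%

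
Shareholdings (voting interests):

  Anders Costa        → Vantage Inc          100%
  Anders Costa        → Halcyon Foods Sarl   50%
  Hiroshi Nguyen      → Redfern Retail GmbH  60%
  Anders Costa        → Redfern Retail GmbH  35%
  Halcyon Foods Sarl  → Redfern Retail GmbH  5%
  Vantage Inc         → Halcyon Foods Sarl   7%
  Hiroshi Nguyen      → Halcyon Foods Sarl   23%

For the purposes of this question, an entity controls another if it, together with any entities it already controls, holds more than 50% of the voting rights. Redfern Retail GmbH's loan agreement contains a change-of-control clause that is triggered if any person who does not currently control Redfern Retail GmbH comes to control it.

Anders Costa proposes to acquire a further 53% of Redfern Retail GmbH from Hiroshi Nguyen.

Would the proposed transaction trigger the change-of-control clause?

Yes

The purchase adds only to Anders's holdings (Hiroshi's stake shrinks), so Anders is the only person who could newly come to control Redfern.
Anders holds 100% of Vantage, so Anders controls Vantage.
Anders and Vantage together hold 50% + 7% = 57% of Halcyon, so Anders controls Halcyon.
In Redfern, Anders's side holds only 35% + 5% = 40%, not > 50%.
So before the transaction, Anders does not control Redfern.
After the purchase, Anders's direct stake in Redfern rises to 35% + 53% = 88%, and Hiroshi's stake falls to 7%.
Anders and Halcyon together hold 88% + 5% = 93% of Redfern, so Anders controls Redfern.
Anders did not control Redfern before and does after, so the clause is triggered.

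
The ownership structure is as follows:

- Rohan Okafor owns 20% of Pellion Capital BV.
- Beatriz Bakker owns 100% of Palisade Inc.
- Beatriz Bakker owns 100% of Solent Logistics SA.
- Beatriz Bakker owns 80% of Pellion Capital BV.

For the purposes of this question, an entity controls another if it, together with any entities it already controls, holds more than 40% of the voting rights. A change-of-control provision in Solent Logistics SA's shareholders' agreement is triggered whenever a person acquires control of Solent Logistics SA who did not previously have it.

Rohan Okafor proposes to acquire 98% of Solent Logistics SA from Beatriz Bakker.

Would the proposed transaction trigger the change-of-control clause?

Yes

The purchase adds only to Rohan's holdings (Beatriz's stake shrinks), so Rohan is the only person who could newly come to control Solent.
Rohan's largest direct stake is 20% in Pellion, which does not meet the threshold, so Rohan controls no company.
Neither Rohan nor any entity Rohan controls holds any voting interest in Solent.
So before the transaction, Rohan does not control Solent.
After the purchase, Rohan holds 98% of Solent directly, and Beatriz's stake falls to 2%.
Rohan holds 98% of Solent, so Rohan controls Solent.
Rohan did not control Solent before and does after, so the clause is triggered.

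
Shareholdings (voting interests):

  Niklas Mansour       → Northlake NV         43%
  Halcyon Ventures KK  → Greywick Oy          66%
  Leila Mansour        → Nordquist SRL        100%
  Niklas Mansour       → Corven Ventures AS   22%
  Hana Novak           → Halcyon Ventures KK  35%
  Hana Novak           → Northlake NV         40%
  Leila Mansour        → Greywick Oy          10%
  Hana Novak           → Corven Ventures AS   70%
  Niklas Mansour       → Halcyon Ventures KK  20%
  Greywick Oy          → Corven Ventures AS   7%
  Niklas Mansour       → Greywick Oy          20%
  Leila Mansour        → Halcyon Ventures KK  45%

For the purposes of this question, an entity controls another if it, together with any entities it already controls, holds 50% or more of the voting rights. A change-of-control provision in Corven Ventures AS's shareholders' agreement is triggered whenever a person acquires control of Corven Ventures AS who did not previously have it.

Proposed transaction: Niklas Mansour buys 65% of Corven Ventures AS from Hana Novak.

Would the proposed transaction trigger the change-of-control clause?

Yes

The purchase adds only to Niklas's holdings (Hana's stake shrinks), so Niklas is the only person who could newly come to control Corven.
Niklas's largest direct stake is 43% in Northlake, which does not meet the threshold, so Niklas controls no company.
In Corven, Niklas's side holds only 22%, not ≥ 50%.
So before the transaction, Niklas does not control Corven.
After the purchase, Niklas's direct stake in Corven rises to 22% + 65% = 87%, and Hana's stake falls to 5%.
Niklas holds 87% of Corven, so Niklas controls Corven.
Niklas did not control Corven before and does after, so the clause is triggered.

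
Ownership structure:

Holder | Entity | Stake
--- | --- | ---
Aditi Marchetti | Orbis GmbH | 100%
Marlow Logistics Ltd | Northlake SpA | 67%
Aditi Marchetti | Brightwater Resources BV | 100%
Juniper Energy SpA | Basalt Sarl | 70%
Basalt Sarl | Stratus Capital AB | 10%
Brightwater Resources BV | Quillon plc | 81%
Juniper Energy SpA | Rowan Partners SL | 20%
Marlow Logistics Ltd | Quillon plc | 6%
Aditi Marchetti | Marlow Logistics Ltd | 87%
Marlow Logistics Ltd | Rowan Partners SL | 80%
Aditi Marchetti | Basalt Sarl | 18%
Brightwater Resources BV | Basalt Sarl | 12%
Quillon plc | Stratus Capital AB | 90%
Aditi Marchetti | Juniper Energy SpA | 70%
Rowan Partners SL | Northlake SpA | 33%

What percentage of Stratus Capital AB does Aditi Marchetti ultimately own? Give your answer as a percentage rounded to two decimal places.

Aditi reaches Stratus along 5 paths.
Via Juniper → Basalt: 70% × 70% × 10% = 4.9%.
Via Brightwater → Basalt: 100% × 12% × 10% = 1.2%.
Via Basalt: 18% × 10% = 1.8%.
Via Brightwater → Quillon: 100% × 81% × 90% = 72.9%.
Via Marlow → Quillon: 87% × 6% × 90% = 4.698%.
Total: 4.9% + 1.2% + 1.8% + 72.9% + 4.698% = 85.498%.
Rounded: 85.50%.

85.50%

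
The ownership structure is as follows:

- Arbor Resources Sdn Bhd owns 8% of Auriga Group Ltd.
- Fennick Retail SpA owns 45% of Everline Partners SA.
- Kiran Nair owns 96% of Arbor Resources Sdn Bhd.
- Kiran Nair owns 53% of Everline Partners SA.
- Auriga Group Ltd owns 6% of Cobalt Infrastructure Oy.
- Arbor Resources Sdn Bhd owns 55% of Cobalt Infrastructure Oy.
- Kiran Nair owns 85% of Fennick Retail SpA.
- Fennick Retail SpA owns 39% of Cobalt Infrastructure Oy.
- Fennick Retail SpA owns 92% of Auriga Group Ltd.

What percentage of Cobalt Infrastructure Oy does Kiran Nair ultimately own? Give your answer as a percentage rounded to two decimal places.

Kiran reaches Cobalt along 4 paths.
Via Fennick: 85% × 39% = 33.15%.
Via Arbor: 96% × 55% = 52.8%.
Via Fennick → Auriga: 85% × 92% × 6% = 4.692%.
Via Arbor → Auriga: 96% × 8% × 6% = 0.4608%.
Total: 33.15% + 52.8% + 4.692% + 0.4608% = 91.1028%.
Rounded: 91.10%.

91.10%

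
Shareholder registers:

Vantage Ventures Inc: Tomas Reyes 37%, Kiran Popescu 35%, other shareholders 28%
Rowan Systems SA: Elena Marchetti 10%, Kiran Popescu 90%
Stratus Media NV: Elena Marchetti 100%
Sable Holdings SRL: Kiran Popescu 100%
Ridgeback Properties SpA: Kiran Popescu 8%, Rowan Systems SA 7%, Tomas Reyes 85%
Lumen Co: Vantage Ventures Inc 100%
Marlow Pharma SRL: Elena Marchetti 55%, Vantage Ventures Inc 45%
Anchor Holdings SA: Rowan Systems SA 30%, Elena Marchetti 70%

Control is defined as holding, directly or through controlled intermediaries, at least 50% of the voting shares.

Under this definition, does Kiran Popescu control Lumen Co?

Kiran holds 90% of Rowan, so Kiran controls Rowan.
Kiran holds 100% of Sable, so Kiran controls Sable.
Neither Kiran nor any entity Kiran controls holds any voting interest in Lumen.
So Kiran does not control Lumen.

No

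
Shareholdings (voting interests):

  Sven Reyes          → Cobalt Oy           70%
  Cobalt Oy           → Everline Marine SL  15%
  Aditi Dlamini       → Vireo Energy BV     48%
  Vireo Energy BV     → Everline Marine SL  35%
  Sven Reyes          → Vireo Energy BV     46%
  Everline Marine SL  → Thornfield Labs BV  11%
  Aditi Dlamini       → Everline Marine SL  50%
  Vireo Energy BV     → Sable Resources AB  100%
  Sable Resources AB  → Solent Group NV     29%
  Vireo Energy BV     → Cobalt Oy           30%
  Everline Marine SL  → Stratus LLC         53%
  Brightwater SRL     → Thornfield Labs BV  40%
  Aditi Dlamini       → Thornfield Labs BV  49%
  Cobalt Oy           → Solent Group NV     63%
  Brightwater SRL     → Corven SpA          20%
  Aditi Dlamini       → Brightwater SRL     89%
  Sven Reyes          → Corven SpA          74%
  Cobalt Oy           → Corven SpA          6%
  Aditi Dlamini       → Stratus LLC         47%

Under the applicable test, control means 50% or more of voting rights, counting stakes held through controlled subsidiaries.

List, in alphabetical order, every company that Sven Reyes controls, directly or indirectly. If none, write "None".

Cobalt Oy, Corven SpA, Solent Group NV

Sven holds 70% of Cobalt, so Sven controls Cobalt.
Cobalt holds 63% of Solent, so Sven controls Solent.
Cobalt and Sven together hold 6% + 74% = 80% of Corven, so Sven controls Corven.
No other company's threshold is met.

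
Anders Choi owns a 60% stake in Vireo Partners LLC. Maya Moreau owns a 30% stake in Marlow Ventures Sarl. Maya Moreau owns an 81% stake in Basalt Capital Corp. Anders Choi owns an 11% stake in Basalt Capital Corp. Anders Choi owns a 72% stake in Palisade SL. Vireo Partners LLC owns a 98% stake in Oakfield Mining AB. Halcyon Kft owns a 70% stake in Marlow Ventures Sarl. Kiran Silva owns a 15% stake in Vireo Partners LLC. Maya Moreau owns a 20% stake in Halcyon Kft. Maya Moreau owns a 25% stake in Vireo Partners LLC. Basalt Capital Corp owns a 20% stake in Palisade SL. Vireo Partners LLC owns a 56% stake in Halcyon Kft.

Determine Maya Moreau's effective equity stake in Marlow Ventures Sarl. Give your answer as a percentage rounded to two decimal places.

Maya reaches Marlow along 3 paths.
Direct stake: 30% = 30%.
Via Halcyon: 20% × 70% = 14%.
Via Vireo → Halcyon: 25% × 56% × 70% = 9.8%.
Total: 30% + 14% + 9.8% = 53.8%.
Rounded: 53.80%.

53.80%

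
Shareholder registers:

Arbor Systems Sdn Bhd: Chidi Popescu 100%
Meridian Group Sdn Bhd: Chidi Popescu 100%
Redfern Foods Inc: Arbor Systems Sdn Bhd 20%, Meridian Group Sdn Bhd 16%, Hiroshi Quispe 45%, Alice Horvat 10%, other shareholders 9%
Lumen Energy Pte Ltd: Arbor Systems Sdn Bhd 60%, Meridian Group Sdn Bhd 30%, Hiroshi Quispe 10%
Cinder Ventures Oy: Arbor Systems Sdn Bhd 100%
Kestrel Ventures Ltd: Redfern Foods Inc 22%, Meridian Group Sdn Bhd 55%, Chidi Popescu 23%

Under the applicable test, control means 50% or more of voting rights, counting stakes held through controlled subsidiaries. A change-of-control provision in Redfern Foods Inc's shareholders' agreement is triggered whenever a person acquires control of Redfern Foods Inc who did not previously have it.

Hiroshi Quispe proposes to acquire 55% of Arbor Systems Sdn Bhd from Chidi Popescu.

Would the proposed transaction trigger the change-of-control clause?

The purchase adds only to Hiroshi's holdings (Chidi's stake shrinks), so Hiroshi is the only person who could newly come to control Redfern.
Hiroshi's largest direct stake is 45% in Redfern, which does not meet the threshold, so Hiroshi controls no company.
In Redfern, Hiroshi's side holds only 45%, not ≥ 50%.
So before the transaction, Hiroshi does not control Redfern.
After the purchase, Hiroshi holds 55% of Arbor directly, and Chidi's stake falls to 45%.
Hiroshi holds 55% of Arbor, so Hiroshi controls Arbor.
Arbor and Hiroshi together hold 20% + 45% = 65% of Redfern, so Hiroshi controls Redfern.
Hiroshi did not control Redfern before and does after, so the clause is triggered.

Yes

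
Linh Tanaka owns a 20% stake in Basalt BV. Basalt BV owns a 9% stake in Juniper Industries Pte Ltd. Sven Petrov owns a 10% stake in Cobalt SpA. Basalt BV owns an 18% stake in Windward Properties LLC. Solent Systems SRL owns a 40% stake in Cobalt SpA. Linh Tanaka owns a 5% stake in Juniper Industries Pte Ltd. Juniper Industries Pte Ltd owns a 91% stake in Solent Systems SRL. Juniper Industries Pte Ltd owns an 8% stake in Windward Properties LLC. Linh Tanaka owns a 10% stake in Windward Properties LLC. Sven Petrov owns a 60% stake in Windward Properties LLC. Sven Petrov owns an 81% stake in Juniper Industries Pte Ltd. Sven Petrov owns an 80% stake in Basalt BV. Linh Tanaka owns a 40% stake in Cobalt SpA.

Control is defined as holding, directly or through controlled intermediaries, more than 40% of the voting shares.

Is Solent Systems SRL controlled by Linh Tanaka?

Linh's largest direct stake is 40% in Cobalt, which does not meet the threshold, so Linh controls no company.
Neither Linh nor any entity Linh controls holds any voting interest in Solent.
So Linh does not control Solent.

No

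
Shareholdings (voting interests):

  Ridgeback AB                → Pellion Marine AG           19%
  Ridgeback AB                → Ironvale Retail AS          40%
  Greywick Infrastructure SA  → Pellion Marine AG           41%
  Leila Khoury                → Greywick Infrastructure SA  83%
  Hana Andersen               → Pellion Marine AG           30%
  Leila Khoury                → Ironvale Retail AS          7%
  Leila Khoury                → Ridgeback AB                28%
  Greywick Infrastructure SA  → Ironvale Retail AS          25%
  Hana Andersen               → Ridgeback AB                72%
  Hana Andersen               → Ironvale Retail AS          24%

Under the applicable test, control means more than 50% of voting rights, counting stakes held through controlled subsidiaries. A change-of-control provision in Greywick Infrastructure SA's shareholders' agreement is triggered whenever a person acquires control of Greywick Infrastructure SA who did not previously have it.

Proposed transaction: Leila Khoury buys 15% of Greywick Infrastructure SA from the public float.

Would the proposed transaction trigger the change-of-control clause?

The purchase changes only Leila's holdings, so Leila is the only person who could newly come to control Greywick.
Leila holds 83% of Greywick, so Leila controls Greywick.
So Leila already controls Greywick before the transaction.
After the purchase, Leila's direct stake in Greywick rises to 83% + 15% = 98%.
Leila controlled Greywick already, so this is not a new person acquiring control; every other person's position is unchanged or reduced.
No new person acquires control, so the clause is not triggered.

No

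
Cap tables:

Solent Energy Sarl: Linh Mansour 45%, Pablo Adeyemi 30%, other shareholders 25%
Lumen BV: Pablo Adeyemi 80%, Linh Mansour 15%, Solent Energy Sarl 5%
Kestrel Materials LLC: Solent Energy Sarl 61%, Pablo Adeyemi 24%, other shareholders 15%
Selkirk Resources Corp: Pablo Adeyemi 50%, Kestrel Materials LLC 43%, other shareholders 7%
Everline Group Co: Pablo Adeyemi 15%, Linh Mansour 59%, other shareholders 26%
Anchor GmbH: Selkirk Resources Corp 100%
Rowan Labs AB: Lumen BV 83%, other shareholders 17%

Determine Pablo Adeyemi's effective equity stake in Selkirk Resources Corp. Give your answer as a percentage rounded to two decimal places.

Pablo reaches Selkirk along 3 paths.
Direct stake: 50% = 50%.
Via Solent → Kestrel: 30% × 61% × 43% = 7.869%.
Via Kestrel: 24% × 43% = 10.32%.
Total: 50% + 7.869% + 10.32% = 68.189%.
Rounded: 68.19%.

68.19%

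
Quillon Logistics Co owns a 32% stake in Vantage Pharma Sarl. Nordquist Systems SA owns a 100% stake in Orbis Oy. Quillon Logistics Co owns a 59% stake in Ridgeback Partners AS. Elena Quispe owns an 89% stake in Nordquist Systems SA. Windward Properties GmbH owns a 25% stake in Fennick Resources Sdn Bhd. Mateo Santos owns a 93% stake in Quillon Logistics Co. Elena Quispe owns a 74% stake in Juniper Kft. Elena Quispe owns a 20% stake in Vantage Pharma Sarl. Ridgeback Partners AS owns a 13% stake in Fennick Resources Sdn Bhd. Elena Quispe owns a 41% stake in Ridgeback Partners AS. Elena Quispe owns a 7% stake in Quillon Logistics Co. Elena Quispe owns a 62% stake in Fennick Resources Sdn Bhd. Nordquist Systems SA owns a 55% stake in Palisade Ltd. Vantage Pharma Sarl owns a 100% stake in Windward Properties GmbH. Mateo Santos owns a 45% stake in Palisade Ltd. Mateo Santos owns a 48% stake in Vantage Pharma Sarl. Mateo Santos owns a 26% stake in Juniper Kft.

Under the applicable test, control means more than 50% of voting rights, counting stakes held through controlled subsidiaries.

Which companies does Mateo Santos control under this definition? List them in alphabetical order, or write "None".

Quillon Logistics Co, Ridgeback Partners AS, Vantage Pharma Sarl, Windward Properties GmbH

Mateo holds 93% of Quillon, so Mateo controls Quillon.
Quillon holds 59% of Ridgeback, so Mateo controls Ridgeback.
Quillon and Mateo together hold 32% + 48% = 80% of Vantage, so Mateo controls Vantage.
Vantage holds 100% of Windward, so Mateo controls Windward.
No other company's threshold is met.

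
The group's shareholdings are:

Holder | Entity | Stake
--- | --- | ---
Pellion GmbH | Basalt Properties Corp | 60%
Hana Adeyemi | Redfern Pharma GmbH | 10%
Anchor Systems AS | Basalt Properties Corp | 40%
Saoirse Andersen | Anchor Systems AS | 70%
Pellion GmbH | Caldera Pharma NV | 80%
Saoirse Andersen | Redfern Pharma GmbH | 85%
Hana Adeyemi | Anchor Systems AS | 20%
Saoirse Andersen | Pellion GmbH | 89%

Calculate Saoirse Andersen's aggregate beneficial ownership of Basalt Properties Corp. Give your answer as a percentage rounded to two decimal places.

81.40%

Saoirse reaches Basalt along 2 paths.
Via Pellion: 89% × 60% = 53.4%.
Via Anchor: 70% × 40% = 28%.
Total: 53.4% + 28% = 81.4%.
Rounded: 81.40%.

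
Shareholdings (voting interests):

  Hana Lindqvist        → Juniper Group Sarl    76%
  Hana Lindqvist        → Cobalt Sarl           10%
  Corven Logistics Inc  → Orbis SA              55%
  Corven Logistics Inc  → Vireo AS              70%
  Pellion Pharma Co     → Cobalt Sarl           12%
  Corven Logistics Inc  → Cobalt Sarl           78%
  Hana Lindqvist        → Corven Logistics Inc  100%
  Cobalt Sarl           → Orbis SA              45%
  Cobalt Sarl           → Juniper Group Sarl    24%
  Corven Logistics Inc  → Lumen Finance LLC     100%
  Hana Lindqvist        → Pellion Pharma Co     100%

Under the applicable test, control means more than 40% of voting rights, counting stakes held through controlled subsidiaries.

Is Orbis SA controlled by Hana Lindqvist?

Hana holds 100% of Pellion, so Hana controls Pellion.
Hana holds 100% of Corven, so Hana controls Corven.
Hana and Pellion and Corven together hold 10% + 12% + 78% = 100% of Cobalt, so Hana controls Cobalt.
Corven and Cobalt together hold 55% + 45% = 100% of Orbis, so Hana controls Orbis.

Yes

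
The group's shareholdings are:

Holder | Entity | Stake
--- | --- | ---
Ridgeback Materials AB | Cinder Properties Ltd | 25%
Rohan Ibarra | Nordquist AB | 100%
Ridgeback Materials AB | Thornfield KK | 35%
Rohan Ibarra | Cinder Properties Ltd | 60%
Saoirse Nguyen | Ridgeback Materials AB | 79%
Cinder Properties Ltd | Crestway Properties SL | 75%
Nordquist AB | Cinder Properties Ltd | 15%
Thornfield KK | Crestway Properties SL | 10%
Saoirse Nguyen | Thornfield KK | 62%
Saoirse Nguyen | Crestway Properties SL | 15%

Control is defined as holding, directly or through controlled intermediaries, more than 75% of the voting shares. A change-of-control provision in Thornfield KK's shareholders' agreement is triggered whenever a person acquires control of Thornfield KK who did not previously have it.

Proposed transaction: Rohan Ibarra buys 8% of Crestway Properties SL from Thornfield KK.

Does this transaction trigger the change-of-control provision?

The purchase adds only to Rohan's holdings (Thornfield's stake shrinks), so Rohan is the only person who could newly come to control Thornfield.
Rohan holds 100% of Nordquist, so Rohan controls Nordquist.
Neither Rohan nor any entity Rohan controls holds any voting interest in Thornfield.
So before the transaction, Rohan does not control Thornfield.
After the purchase, Rohan holds 8% of Crestway directly, and Thornfield's stake falls to 2%.
Rohan's side now holds 8% of Crestway, not > 75%, so Rohan still does not control Crestway.
After the transaction, neither Rohan nor any entity Rohan controls holds a voting interest in Thornfield, so Rohan still does not control it.
No new person acquires control, so the clause is not triggered.

No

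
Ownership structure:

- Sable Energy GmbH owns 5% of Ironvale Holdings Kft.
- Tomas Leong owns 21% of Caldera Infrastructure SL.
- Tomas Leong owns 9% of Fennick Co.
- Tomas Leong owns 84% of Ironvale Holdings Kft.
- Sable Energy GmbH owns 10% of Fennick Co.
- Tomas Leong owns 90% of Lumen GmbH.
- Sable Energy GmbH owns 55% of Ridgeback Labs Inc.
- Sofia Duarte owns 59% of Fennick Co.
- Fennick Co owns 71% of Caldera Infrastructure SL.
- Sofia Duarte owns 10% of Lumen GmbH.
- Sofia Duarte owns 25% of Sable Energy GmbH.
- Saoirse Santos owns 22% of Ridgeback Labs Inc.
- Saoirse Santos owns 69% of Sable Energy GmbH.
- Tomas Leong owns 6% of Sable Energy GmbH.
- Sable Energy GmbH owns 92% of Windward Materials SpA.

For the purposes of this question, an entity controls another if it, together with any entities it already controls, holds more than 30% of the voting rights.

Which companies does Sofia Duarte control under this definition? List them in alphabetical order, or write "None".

Sofia holds 59% of Fennick, so Sofia controls Fennick.
Fennick holds 71% of Caldera, so Sofia controls Caldera.
No other company's threshold is met.

Caldera Infrastructure SL, Fennick Co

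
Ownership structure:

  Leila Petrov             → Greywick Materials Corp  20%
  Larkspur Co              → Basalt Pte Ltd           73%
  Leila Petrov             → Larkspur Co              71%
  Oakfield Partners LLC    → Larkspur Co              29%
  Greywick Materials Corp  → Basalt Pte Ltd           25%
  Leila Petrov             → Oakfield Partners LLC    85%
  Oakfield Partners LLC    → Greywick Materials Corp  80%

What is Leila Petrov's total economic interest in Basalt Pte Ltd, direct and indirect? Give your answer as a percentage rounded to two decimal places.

91.82%

Leila reaches Basalt along 4 paths.
Via Larkspur: 71% × 73% = 51.83%.
Via Oakfield → Larkspur: 85% × 29% × 73% = 17.9945%.
Via Oakfield → Greywick: 85% × 80% × 25% = 17%.
Via Greywick: 20% × 25% = 5%.
Total: 51.83% + 17.9945% + 17% + 5% = 91.8245%.
Rounded: 91.82%.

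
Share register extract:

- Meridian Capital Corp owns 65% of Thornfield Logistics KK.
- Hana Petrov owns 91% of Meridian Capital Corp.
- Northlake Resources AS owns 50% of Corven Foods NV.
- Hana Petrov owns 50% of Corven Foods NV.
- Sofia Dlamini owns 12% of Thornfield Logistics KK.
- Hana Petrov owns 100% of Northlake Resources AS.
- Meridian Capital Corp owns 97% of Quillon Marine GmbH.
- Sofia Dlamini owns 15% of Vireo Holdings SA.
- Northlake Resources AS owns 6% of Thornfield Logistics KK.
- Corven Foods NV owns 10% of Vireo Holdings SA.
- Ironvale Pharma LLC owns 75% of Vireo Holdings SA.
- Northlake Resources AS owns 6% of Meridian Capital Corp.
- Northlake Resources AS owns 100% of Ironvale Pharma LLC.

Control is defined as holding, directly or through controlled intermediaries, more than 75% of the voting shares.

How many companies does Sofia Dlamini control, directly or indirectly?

Sofia's largest direct stake is 15% in Vireo, which does not meet the threshold.
Sofia controls 0 companies.

0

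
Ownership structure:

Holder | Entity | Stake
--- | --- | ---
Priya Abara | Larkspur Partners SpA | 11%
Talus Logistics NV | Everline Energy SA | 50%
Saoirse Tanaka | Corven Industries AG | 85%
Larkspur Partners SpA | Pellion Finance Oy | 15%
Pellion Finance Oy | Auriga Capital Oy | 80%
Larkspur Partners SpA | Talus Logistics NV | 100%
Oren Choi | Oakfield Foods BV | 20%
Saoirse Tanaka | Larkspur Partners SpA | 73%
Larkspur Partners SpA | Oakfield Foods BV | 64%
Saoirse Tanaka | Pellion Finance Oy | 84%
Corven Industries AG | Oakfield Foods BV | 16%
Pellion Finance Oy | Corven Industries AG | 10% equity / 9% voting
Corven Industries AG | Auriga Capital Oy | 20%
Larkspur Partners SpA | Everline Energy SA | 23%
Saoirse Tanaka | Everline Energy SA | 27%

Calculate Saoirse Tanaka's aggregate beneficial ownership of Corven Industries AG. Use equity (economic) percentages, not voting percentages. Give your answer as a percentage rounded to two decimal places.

Saoirse reaches Corven along 3 paths.
Direct stake: 85% = 85%.
Via Pellion: 84% × 10% = 8.4%.
Via Larkspur → Pellion: 73% × 15% × 10% = 1.095%.
Total: 85% + 8.4% + 1.095% = 94.495%.
Rounded: 94.50%.

94.50%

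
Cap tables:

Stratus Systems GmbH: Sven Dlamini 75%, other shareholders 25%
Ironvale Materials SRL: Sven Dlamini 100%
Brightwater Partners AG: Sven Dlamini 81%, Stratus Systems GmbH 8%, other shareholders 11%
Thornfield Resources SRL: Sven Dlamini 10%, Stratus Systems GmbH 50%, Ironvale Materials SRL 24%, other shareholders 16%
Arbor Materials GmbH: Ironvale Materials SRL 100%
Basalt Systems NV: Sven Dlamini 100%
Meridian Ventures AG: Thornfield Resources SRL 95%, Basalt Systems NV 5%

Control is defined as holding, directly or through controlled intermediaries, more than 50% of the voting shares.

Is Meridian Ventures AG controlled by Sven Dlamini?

Sven holds 100% of Basalt, so Sven controls Basalt.
Sven holds 100% of Ironvale, so Sven controls Ironvale.
Sven holds 75% of Stratus, so Sven controls Stratus.
Sven and Stratus and Ironvale together hold 10% + 50% + 24% = 84% of Thornfield, so Sven controls Thornfield.
Thornfield and Basalt together hold 95% + 5% = 100% of Meridian, so Sven controls Meridian.

Yes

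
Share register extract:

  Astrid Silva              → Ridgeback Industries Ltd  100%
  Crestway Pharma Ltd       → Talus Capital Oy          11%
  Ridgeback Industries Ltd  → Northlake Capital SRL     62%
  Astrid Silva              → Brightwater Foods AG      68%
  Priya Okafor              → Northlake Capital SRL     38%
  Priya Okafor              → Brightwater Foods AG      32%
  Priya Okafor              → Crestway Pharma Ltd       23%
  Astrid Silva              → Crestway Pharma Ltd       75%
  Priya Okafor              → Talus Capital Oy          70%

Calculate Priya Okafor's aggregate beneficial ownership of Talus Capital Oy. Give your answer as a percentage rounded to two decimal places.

72.53%

Priya reaches Talus along 2 paths.
Direct stake: 70% = 70%.
Via Crestway: 23% × 11% = 2.53%.
Total: 70% + 2.53% = 72.53%.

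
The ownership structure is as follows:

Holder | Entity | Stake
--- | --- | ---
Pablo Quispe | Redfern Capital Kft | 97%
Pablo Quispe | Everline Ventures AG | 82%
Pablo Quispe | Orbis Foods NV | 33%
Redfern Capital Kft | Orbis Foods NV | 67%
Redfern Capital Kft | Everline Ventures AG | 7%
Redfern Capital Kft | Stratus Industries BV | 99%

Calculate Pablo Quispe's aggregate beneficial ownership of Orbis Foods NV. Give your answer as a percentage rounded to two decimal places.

97.99%

Pablo reaches Orbis along 2 paths.
Direct stake: 33% = 33%.
Via Redfern: 97% × 67% = 64.99%.
Total: 33% + 64.99% = 97.99%.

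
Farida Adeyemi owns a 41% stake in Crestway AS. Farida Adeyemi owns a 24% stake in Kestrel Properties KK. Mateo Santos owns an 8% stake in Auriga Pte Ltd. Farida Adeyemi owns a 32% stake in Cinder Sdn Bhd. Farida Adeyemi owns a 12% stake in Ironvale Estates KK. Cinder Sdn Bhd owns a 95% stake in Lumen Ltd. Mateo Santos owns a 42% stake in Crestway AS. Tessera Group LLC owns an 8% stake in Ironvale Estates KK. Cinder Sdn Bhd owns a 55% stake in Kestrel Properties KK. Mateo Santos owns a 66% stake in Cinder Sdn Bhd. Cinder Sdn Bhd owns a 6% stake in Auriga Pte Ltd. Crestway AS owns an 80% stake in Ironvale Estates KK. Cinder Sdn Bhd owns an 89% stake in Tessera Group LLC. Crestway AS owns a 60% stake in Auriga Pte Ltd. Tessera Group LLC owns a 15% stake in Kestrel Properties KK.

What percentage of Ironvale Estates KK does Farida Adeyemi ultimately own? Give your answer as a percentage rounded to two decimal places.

Farida reaches Ironvale along 3 paths.
Via Cinder → Tessera: 32% × 89% × 8% = 2.2784%.
Direct stake: 12% = 12%.
Via Crestway: 41% × 80% = 32.8%.
Total: 2.2784% + 12% + 32.8% = 47.0784%.
Rounded: 47.08%.

47.08%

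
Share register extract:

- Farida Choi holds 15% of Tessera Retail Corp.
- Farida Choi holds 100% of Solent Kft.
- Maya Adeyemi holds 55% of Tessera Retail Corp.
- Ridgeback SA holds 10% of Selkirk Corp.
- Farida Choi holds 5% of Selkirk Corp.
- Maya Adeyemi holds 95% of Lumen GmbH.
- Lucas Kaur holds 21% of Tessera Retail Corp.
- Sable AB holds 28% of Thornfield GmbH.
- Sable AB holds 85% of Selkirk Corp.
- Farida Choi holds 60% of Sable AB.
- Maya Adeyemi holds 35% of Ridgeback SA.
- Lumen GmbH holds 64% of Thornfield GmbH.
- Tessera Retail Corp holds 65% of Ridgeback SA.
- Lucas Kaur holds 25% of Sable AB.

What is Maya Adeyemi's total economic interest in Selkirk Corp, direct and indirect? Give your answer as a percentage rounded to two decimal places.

7.08%

Maya reaches Selkirk along 2 paths.
Via Tessera → Ridgeback: 55% × 65% × 10% = 3.575%.
Via Ridgeback: 35% × 10% = 3.5%.
Total: 3.575% + 3.5% = 7.075%.
Rounded: 7.08%.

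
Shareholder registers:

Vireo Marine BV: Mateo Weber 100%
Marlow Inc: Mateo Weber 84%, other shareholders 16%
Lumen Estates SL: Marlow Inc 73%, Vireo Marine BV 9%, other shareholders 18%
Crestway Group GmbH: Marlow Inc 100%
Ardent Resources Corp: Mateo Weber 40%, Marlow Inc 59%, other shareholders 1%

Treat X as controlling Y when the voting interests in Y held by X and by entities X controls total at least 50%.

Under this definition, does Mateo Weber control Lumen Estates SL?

Yes

Mateo holds 100% of Vireo, so Mateo controls Vireo.
Mateo holds 84% of Marlow, so Mateo controls Marlow.
Marlow and Vireo together hold 73% + 9% = 82% of Lumen, so Mateo controls Lumen.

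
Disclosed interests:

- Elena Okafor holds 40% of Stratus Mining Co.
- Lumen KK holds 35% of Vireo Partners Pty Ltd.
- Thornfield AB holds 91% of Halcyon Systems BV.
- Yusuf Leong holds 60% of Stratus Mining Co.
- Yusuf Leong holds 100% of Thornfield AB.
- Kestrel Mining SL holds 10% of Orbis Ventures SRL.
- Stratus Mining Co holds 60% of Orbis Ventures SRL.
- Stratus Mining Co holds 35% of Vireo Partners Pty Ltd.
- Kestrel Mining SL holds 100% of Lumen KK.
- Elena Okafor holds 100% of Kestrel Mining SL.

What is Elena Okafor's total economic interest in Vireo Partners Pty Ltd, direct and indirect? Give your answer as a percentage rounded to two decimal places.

49.00%

Elena reaches Vireo along 2 paths.
Via Stratus: 40% × 35% = 14%.
Via Kestrel → Lumen: 100% × 100% × 35% = 35%.
Total: 14% + 35% = 49%.
Rounded: 49.00%.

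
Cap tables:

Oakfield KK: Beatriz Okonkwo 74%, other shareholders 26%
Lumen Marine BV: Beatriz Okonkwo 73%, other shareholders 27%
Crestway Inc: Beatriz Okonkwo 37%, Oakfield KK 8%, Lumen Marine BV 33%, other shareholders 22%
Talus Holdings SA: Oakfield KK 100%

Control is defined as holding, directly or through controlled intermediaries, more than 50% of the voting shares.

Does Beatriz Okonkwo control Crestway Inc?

Beatriz holds 74% of Oakfield, so Beatriz controls Oakfield.
Beatriz holds 73% of Lumen, so Beatriz controls Lumen.
Beatriz and Oakfield and Lumen together hold 37% + 8% + 33% = 78% of Crestway, so Beatriz controls Crestway.

Yes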